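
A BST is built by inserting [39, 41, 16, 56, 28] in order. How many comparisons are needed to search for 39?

Search path for 39: 39
Found: True
Comparisons: 1


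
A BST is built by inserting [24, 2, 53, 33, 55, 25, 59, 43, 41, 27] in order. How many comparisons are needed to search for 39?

Search path for 39: 24 -> 53 -> 33 -> 43 -> 41
Found: False
Comparisons: 5


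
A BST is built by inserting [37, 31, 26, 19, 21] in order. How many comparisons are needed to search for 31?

Search path for 31: 37 -> 31
Found: True
Comparisons: 2


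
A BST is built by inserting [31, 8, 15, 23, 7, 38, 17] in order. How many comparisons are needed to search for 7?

Search path for 7: 31 -> 8 -> 7
Found: True
Comparisons: 3


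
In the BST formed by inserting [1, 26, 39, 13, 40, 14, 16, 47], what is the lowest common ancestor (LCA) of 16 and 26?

Tree insertion order: [1, 26, 39, 13, 40, 14, 16, 47]
Tree (level-order array): [1, None, 26, 13, 39, None, 14, None, 40, None, 16, None, 47]
In a BST, the LCA of p=16, q=26 is the first node v on the
root-to-leaf path with p <= v <= q (go left if both < v, right if both > v).
Walk from root:
  at 1: both 16 and 26 > 1, go right
  at 26: 16 <= 26 <= 26, this is the LCA
LCA = 26


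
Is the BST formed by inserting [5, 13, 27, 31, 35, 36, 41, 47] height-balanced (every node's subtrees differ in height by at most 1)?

Tree (level-order array): [5, None, 13, None, 27, None, 31, None, 35, None, 36, None, 41, None, 47]
Definition: a tree is height-balanced if, at every node, |h(left) - h(right)| <= 1 (empty subtree has height -1).
Bottom-up per-node check:
  node 47: h_left=-1, h_right=-1, diff=0 [OK], height=0
  node 41: h_left=-1, h_right=0, diff=1 [OK], height=1
  node 36: h_left=-1, h_right=1, diff=2 [FAIL (|-1-1|=2 > 1)], height=2
  node 35: h_left=-1, h_right=2, diff=3 [FAIL (|-1-2|=3 > 1)], height=3
  node 31: h_left=-1, h_right=3, diff=4 [FAIL (|-1-3|=4 > 1)], height=4
  node 27: h_left=-1, h_right=4, diff=5 [FAIL (|-1-4|=5 > 1)], height=5
  node 13: h_left=-1, h_right=5, diff=6 [FAIL (|-1-5|=6 > 1)], height=6
  node 5: h_left=-1, h_right=6, diff=7 [FAIL (|-1-6|=7 > 1)], height=7
Node 36 violates the condition: |-1 - 1| = 2 > 1.
Result: Not balanced


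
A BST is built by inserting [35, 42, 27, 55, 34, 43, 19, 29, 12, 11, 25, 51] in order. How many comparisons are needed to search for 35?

Search path for 35: 35
Found: True
Comparisons: 1


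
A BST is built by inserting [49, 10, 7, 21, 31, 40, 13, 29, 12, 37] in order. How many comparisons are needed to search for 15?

Search path for 15: 49 -> 10 -> 21 -> 13
Found: False
Comparisons: 4


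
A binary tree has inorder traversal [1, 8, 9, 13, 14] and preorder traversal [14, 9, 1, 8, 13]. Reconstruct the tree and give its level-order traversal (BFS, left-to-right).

Inorder:  [1, 8, 9, 13, 14]
Preorder: [14, 9, 1, 8, 13]
Algorithm: preorder visits root first, so consume preorder in order;
for each root, split the current inorder slice at that value into
left-subtree inorder and right-subtree inorder, then recurse.
Recursive splits:
  root=14; inorder splits into left=[1, 8, 9, 13], right=[]
  root=9; inorder splits into left=[1, 8], right=[13]
  root=1; inorder splits into left=[], right=[8]
  root=8; inorder splits into left=[], right=[]
  root=13; inorder splits into left=[], right=[]
Reconstructed level-order: [14, 9, 1, 13, 8]


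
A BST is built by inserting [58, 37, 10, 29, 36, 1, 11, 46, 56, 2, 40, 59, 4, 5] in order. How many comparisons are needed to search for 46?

Search path for 46: 58 -> 37 -> 46
Found: True
Comparisons: 3


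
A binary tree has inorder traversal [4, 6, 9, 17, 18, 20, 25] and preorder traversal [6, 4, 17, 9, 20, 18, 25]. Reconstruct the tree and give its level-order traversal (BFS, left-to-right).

Inorder:  [4, 6, 9, 17, 18, 20, 25]
Preorder: [6, 4, 17, 9, 20, 18, 25]
Algorithm: preorder visits root first, so consume preorder in order;
for each root, split the current inorder slice at that value into
left-subtree inorder and right-subtree inorder, then recurse.
Recursive splits:
  root=6; inorder splits into left=[4], right=[9, 17, 18, 20, 25]
  root=4; inorder splits into left=[], right=[]
  root=17; inorder splits into left=[9], right=[18, 20, 25]
  root=9; inorder splits into left=[], right=[]
  root=20; inorder splits into left=[18], right=[25]
  root=18; inorder splits into left=[], right=[]
  root=25; inorder splits into left=[], right=[]
Reconstructed level-order: [6, 4, 17, 9, 20, 18, 25]


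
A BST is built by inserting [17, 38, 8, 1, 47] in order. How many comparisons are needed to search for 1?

Search path for 1: 17 -> 8 -> 1
Found: True
Comparisons: 3


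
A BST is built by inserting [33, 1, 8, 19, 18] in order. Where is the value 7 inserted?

Starting tree (level order): [33, 1, None, None, 8, None, 19, 18]
Insertion path: 33 -> 1 -> 8
Result: insert 7 as left child of 8
Final tree (level order): [33, 1, None, None, 8, 7, 19, None, None, 18]


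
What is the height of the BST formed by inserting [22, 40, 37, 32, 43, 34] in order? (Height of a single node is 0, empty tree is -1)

Insertion order: [22, 40, 37, 32, 43, 34]
Tree (level-order array): [22, None, 40, 37, 43, 32, None, None, None, None, 34]
Compute height bottom-up (empty subtree = -1):
  height(34) = 1 + max(-1, -1) = 0
  height(32) = 1 + max(-1, 0) = 1
  height(37) = 1 + max(1, -1) = 2
  height(43) = 1 + max(-1, -1) = 0
  height(40) = 1 + max(2, 0) = 3
  height(22) = 1 + max(-1, 3) = 4
Height = 4


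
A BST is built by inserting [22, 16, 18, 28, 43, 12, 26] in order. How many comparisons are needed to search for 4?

Search path for 4: 22 -> 16 -> 12
Found: False
Comparisons: 3


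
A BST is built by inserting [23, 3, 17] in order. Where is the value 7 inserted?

Starting tree (level order): [23, 3, None, None, 17]
Insertion path: 23 -> 3 -> 17
Result: insert 7 as left child of 17
Final tree (level order): [23, 3, None, None, 17, 7]


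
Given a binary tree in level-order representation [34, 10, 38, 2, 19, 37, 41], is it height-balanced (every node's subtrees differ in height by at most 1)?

Tree (level-order array): [34, 10, 38, 2, 19, 37, 41]
Definition: a tree is height-balanced if, at every node, |h(left) - h(right)| <= 1 (empty subtree has height -1).
Bottom-up per-node check:
  node 2: h_left=-1, h_right=-1, diff=0 [OK], height=0
  node 19: h_left=-1, h_right=-1, diff=0 [OK], height=0
  node 10: h_left=0, h_right=0, diff=0 [OK], height=1
  node 37: h_left=-1, h_right=-1, diff=0 [OK], height=0
  node 41: h_left=-1, h_right=-1, diff=0 [OK], height=0
  node 38: h_left=0, h_right=0, diff=0 [OK], height=1
  node 34: h_left=1, h_right=1, diff=0 [OK], height=2
All nodes satisfy the balance condition.
Result: Balanced


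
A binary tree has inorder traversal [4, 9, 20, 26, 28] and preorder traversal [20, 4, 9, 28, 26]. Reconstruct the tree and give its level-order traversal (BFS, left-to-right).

Inorder:  [4, 9, 20, 26, 28]
Preorder: [20, 4, 9, 28, 26]
Algorithm: preorder visits root first, so consume preorder in order;
for each root, split the current inorder slice at that value into
left-subtree inorder and right-subtree inorder, then recurse.
Recursive splits:
  root=20; inorder splits into left=[4, 9], right=[26, 28]
  root=4; inorder splits into left=[], right=[9]
  root=9; inorder splits into left=[], right=[]
  root=28; inorder splits into left=[26], right=[]
  root=26; inorder splits into left=[], right=[]
Reconstructed level-order: [20, 4, 28, 9, 26]


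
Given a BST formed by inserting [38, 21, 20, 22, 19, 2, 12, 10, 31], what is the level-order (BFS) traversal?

Tree insertion order: [38, 21, 20, 22, 19, 2, 12, 10, 31]
Tree (level-order array): [38, 21, None, 20, 22, 19, None, None, 31, 2, None, None, None, None, 12, 10]
BFS from the root, enqueuing left then right child of each popped node:
  queue [38] -> pop 38, enqueue [21], visited so far: [38]
  queue [21] -> pop 21, enqueue [20, 22], visited so far: [38, 21]
  queue [20, 22] -> pop 20, enqueue [19], visited so far: [38, 21, 20]
  queue [22, 19] -> pop 22, enqueue [31], visited so far: [38, 21, 20, 22]
  queue [19, 31] -> pop 19, enqueue [2], visited so far: [38, 21, 20, 22, 19]
  queue [31, 2] -> pop 31, enqueue [none], visited so far: [38, 21, 20, 22, 19, 31]
  queue [2] -> pop 2, enqueue [12], visited so far: [38, 21, 20, 22, 19, 31, 2]
  queue [12] -> pop 12, enqueue [10], visited so far: [38, 21, 20, 22, 19, 31, 2, 12]
  queue [10] -> pop 10, enqueue [none], visited so far: [38, 21, 20, 22, 19, 31, 2, 12, 10]
Result: [38, 21, 20, 22, 19, 31, 2, 12, 10]


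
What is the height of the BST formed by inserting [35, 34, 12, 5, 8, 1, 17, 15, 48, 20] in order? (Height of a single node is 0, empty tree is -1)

Insertion order: [35, 34, 12, 5, 8, 1, 17, 15, 48, 20]
Tree (level-order array): [35, 34, 48, 12, None, None, None, 5, 17, 1, 8, 15, 20]
Compute height bottom-up (empty subtree = -1):
  height(1) = 1 + max(-1, -1) = 0
  height(8) = 1 + max(-1, -1) = 0
  height(5) = 1 + max(0, 0) = 1
  height(15) = 1 + max(-1, -1) = 0
  height(20) = 1 + max(-1, -1) = 0
  height(17) = 1 + max(0, 0) = 1
  height(12) = 1 + max(1, 1) = 2
  height(34) = 1 + max(2, -1) = 3
  height(48) = 1 + max(-1, -1) = 0
  height(35) = 1 + max(3, 0) = 4
Height = 4


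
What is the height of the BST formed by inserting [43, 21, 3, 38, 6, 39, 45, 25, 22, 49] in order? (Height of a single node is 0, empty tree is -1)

Insertion order: [43, 21, 3, 38, 6, 39, 45, 25, 22, 49]
Tree (level-order array): [43, 21, 45, 3, 38, None, 49, None, 6, 25, 39, None, None, None, None, 22]
Compute height bottom-up (empty subtree = -1):
  height(6) = 1 + max(-1, -1) = 0
  height(3) = 1 + max(-1, 0) = 1
  height(22) = 1 + max(-1, -1) = 0
  height(25) = 1 + max(0, -1) = 1
  height(39) = 1 + max(-1, -1) = 0
  height(38) = 1 + max(1, 0) = 2
  height(21) = 1 + max(1, 2) = 3
  height(49) = 1 + max(-1, -1) = 0
  height(45) = 1 + max(-1, 0) = 1
  height(43) = 1 + max(3, 1) = 4
Height = 4


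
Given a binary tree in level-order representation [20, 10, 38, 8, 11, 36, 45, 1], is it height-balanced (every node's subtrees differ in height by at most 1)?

Tree (level-order array): [20, 10, 38, 8, 11, 36, 45, 1]
Definition: a tree is height-balanced if, at every node, |h(left) - h(right)| <= 1 (empty subtree has height -1).
Bottom-up per-node check:
  node 1: h_left=-1, h_right=-1, diff=0 [OK], height=0
  node 8: h_left=0, h_right=-1, diff=1 [OK], height=1
  node 11: h_left=-1, h_right=-1, diff=0 [OK], height=0
  node 10: h_left=1, h_right=0, diff=1 [OK], height=2
  node 36: h_left=-1, h_right=-1, diff=0 [OK], height=0
  node 45: h_left=-1, h_right=-1, diff=0 [OK], height=0
  node 38: h_left=0, h_right=0, diff=0 [OK], height=1
  node 20: h_left=2, h_right=1, diff=1 [OK], height=3
All nodes satisfy the balance condition.
Result: Balanced


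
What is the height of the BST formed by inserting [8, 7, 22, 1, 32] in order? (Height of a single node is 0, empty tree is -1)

Insertion order: [8, 7, 22, 1, 32]
Tree (level-order array): [8, 7, 22, 1, None, None, 32]
Compute height bottom-up (empty subtree = -1):
  height(1) = 1 + max(-1, -1) = 0
  height(7) = 1 + max(0, -1) = 1
  height(32) = 1 + max(-1, -1) = 0
  height(22) = 1 + max(-1, 0) = 1
  height(8) = 1 + max(1, 1) = 2
Height = 2


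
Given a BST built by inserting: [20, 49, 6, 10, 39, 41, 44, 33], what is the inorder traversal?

Tree insertion order: [20, 49, 6, 10, 39, 41, 44, 33]
Tree (level-order array): [20, 6, 49, None, 10, 39, None, None, None, 33, 41, None, None, None, 44]
Inorder traversal: [6, 10, 20, 33, 39, 41, 44, 49]


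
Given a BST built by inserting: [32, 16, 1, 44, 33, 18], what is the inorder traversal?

Tree insertion order: [32, 16, 1, 44, 33, 18]
Tree (level-order array): [32, 16, 44, 1, 18, 33]
Inorder traversal: [1, 16, 18, 32, 33, 44]


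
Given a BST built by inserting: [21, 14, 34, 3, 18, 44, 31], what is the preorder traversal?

Tree insertion order: [21, 14, 34, 3, 18, 44, 31]
Tree (level-order array): [21, 14, 34, 3, 18, 31, 44]
Preorder traversal: [21, 14, 3, 18, 34, 31, 44]


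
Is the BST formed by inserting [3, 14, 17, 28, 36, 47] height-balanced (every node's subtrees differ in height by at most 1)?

Tree (level-order array): [3, None, 14, None, 17, None, 28, None, 36, None, 47]
Definition: a tree is height-balanced if, at every node, |h(left) - h(right)| <= 1 (empty subtree has height -1).
Bottom-up per-node check:
  node 47: h_left=-1, h_right=-1, diff=0 [OK], height=0
  node 36: h_left=-1, h_right=0, diff=1 [OK], height=1
  node 28: h_left=-1, h_right=1, diff=2 [FAIL (|-1-1|=2 > 1)], height=2
  node 17: h_left=-1, h_right=2, diff=3 [FAIL (|-1-2|=3 > 1)], height=3
  node 14: h_left=-1, h_right=3, diff=4 [FAIL (|-1-3|=4 > 1)], height=4
  node 3: h_left=-1, h_right=4, diff=5 [FAIL (|-1-4|=5 > 1)], height=5
Node 28 violates the condition: |-1 - 1| = 2 > 1.
Result: Not balanced


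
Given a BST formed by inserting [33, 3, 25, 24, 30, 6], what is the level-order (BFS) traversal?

Tree insertion order: [33, 3, 25, 24, 30, 6]
Tree (level-order array): [33, 3, None, None, 25, 24, 30, 6]
BFS from the root, enqueuing left then right child of each popped node:
  queue [33] -> pop 33, enqueue [3], visited so far: [33]
  queue [3] -> pop 3, enqueue [25], visited so far: [33, 3]
  queue [25] -> pop 25, enqueue [24, 30], visited so far: [33, 3, 25]
  queue [24, 30] -> pop 24, enqueue [6], visited so far: [33, 3, 25, 24]
  queue [30, 6] -> pop 30, enqueue [none], visited so far: [33, 3, 25, 24, 30]
  queue [6] -> pop 6, enqueue [none], visited so far: [33, 3, 25, 24, 30, 6]
Result: [33, 3, 25, 24, 30, 6]


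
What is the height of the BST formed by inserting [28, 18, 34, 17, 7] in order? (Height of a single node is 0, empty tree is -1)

Insertion order: [28, 18, 34, 17, 7]
Tree (level-order array): [28, 18, 34, 17, None, None, None, 7]
Compute height bottom-up (empty subtree = -1):
  height(7) = 1 + max(-1, -1) = 0
  height(17) = 1 + max(0, -1) = 1
  height(18) = 1 + max(1, -1) = 2
  height(34) = 1 + max(-1, -1) = 0
  height(28) = 1 + max(2, 0) = 3
Height = 3


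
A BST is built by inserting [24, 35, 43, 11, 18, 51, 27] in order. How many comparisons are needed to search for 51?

Search path for 51: 24 -> 35 -> 43 -> 51
Found: True
Comparisons: 4


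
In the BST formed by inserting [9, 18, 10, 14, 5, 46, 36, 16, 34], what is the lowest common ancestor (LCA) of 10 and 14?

Tree insertion order: [9, 18, 10, 14, 5, 46, 36, 16, 34]
Tree (level-order array): [9, 5, 18, None, None, 10, 46, None, 14, 36, None, None, 16, 34]
In a BST, the LCA of p=10, q=14 is the first node v on the
root-to-leaf path with p <= v <= q (go left if both < v, right if both > v).
Walk from root:
  at 9: both 10 and 14 > 9, go right
  at 18: both 10 and 14 < 18, go left
  at 10: 10 <= 10 <= 14, this is the LCA
LCA = 10


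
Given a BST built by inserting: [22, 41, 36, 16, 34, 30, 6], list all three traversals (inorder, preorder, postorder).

Tree insertion order: [22, 41, 36, 16, 34, 30, 6]
Tree (level-order array): [22, 16, 41, 6, None, 36, None, None, None, 34, None, 30]
Inorder (L, root, R): [6, 16, 22, 30, 34, 36, 41]
Preorder (root, L, R): [22, 16, 6, 41, 36, 34, 30]
Postorder (L, R, root): [6, 16, 30, 34, 36, 41, 22]


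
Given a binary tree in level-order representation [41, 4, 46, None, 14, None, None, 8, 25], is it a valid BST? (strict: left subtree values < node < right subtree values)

Level-order array: [41, 4, 46, None, 14, None, None, 8, 25]
Validate using subtree bounds (lo, hi): at each node, require lo < value < hi,
then recurse left with hi=value and right with lo=value.
Preorder trace (stopping at first violation):
  at node 41 with bounds (-inf, +inf): OK
  at node 4 with bounds (-inf, 41): OK
  at node 14 with bounds (4, 41): OK
  at node 8 with bounds (4, 14): OK
  at node 25 with bounds (14, 41): OK
  at node 46 with bounds (41, +inf): OK
No violation found at any node.
Result: Valid BST


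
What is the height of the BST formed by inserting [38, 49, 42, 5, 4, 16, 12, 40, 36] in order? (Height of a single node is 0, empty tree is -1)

Insertion order: [38, 49, 42, 5, 4, 16, 12, 40, 36]
Tree (level-order array): [38, 5, 49, 4, 16, 42, None, None, None, 12, 36, 40]
Compute height bottom-up (empty subtree = -1):
  height(4) = 1 + max(-1, -1) = 0
  height(12) = 1 + max(-1, -1) = 0
  height(36) = 1 + max(-1, -1) = 0
  height(16) = 1 + max(0, 0) = 1
  height(5) = 1 + max(0, 1) = 2
  height(40) = 1 + max(-1, -1) = 0
  height(42) = 1 + max(0, -1) = 1
  height(49) = 1 + max(1, -1) = 2
  height(38) = 1 + max(2, 2) = 3
Height = 3


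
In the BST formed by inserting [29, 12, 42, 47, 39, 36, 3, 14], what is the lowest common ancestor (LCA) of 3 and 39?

Tree insertion order: [29, 12, 42, 47, 39, 36, 3, 14]
Tree (level-order array): [29, 12, 42, 3, 14, 39, 47, None, None, None, None, 36]
In a BST, the LCA of p=3, q=39 is the first node v on the
root-to-leaf path with p <= v <= q (go left if both < v, right if both > v).
Walk from root:
  at 29: 3 <= 29 <= 39, this is the LCA
LCA = 29


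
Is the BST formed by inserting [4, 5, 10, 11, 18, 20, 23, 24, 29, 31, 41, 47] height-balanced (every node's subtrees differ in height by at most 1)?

Tree (level-order array): [4, None, 5, None, 10, None, 11, None, 18, None, 20, None, 23, None, 24, None, 29, None, 31, None, 41, None, 47]
Definition: a tree is height-balanced if, at every node, |h(left) - h(right)| <= 1 (empty subtree has height -1).
Bottom-up per-node check:
  node 47: h_left=-1, h_right=-1, diff=0 [OK], height=0
  node 41: h_left=-1, h_right=0, diff=1 [OK], height=1
  node 31: h_left=-1, h_right=1, diff=2 [FAIL (|-1-1|=2 > 1)], height=2
  node 29: h_left=-1, h_right=2, diff=3 [FAIL (|-1-2|=3 > 1)], height=3
  node 24: h_left=-1, h_right=3, diff=4 [FAIL (|-1-3|=4 > 1)], height=4
  node 23: h_left=-1, h_right=4, diff=5 [FAIL (|-1-4|=5 > 1)], height=5
  node 20: h_left=-1, h_right=5, diff=6 [FAIL (|-1-5|=6 > 1)], height=6
  node 18: h_left=-1, h_right=6, diff=7 [FAIL (|-1-6|=7 > 1)], height=7
  node 11: h_left=-1, h_right=7, diff=8 [FAIL (|-1-7|=8 > 1)], height=8
  node 10: h_left=-1, h_right=8, diff=9 [FAIL (|-1-8|=9 > 1)], height=9
  node 5: h_left=-1, h_right=9, diff=10 [FAIL (|-1-9|=10 > 1)], height=10
  node 4: h_left=-1, h_right=10, diff=11 [FAIL (|-1-10|=11 > 1)], height=11
Node 31 violates the condition: |-1 - 1| = 2 > 1.
Result: Not balanced


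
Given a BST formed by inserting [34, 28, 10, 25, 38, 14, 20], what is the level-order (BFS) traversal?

Tree insertion order: [34, 28, 10, 25, 38, 14, 20]
Tree (level-order array): [34, 28, 38, 10, None, None, None, None, 25, 14, None, None, 20]
BFS from the root, enqueuing left then right child of each popped node:
  queue [34] -> pop 34, enqueue [28, 38], visited so far: [34]
  queue [28, 38] -> pop 28, enqueue [10], visited so far: [34, 28]
  queue [38, 10] -> pop 38, enqueue [none], visited so far: [34, 28, 38]
  queue [10] -> pop 10, enqueue [25], visited so far: [34, 28, 38, 10]
  queue [25] -> pop 25, enqueue [14], visited so far: [34, 28, 38, 10, 25]
  queue [14] -> pop 14, enqueue [20], visited so far: [34, 28, 38, 10, 25, 14]
  queue [20] -> pop 20, enqueue [none], visited so far: [34, 28, 38, 10, 25, 14, 20]
Result: [34, 28, 38, 10, 25, 14, 20]


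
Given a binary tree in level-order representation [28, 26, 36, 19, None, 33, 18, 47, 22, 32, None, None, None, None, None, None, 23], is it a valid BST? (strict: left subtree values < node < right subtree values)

Level-order array: [28, 26, 36, 19, None, 33, 18, 47, 22, 32, None, None, None, None, None, None, 23]
Validate using subtree bounds (lo, hi): at each node, require lo < value < hi,
then recurse left with hi=value and right with lo=value.
Preorder trace (stopping at first violation):
  at node 28 with bounds (-inf, +inf): OK
  at node 26 with bounds (-inf, 28): OK
  at node 19 with bounds (-inf, 26): OK
  at node 47 with bounds (-inf, 19): VIOLATION
Node 47 violates its bound: not (-inf < 47 < 19).
Result: Not a valid BST


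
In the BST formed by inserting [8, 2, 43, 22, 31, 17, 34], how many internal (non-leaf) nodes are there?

Tree built from: [8, 2, 43, 22, 31, 17, 34]
Tree (level-order array): [8, 2, 43, None, None, 22, None, 17, 31, None, None, None, 34]
Rule: An internal node has at least one child.
Per-node child counts:
  node 8: 2 child(ren)
  node 2: 0 child(ren)
  node 43: 1 child(ren)
  node 22: 2 child(ren)
  node 17: 0 child(ren)
  node 31: 1 child(ren)
  node 34: 0 child(ren)
Matching nodes: [8, 43, 22, 31]
Count of internal (non-leaf) nodes: 4


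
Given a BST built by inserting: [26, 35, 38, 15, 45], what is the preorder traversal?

Tree insertion order: [26, 35, 38, 15, 45]
Tree (level-order array): [26, 15, 35, None, None, None, 38, None, 45]
Preorder traversal: [26, 15, 35, 38, 45]


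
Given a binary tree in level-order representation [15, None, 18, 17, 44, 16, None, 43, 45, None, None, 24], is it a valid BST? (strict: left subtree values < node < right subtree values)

Level-order array: [15, None, 18, 17, 44, 16, None, 43, 45, None, None, 24]
Validate using subtree bounds (lo, hi): at each node, require lo < value < hi,
then recurse left with hi=value and right with lo=value.
Preorder trace (stopping at first violation):
  at node 15 with bounds (-inf, +inf): OK
  at node 18 with bounds (15, +inf): OK
  at node 17 with bounds (15, 18): OK
  at node 16 with bounds (15, 17): OK
  at node 44 with bounds (18, +inf): OK
  at node 43 with bounds (18, 44): OK
  at node 24 with bounds (18, 43): OK
  at node 45 with bounds (44, +inf): OK
No violation found at any node.
Result: Valid BST


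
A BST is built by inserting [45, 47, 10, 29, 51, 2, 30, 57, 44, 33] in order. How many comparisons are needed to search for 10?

Search path for 10: 45 -> 10
Found: True
Comparisons: 2


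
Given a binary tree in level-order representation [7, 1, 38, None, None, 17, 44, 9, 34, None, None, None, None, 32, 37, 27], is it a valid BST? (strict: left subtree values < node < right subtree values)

Level-order array: [7, 1, 38, None, None, 17, 44, 9, 34, None, None, None, None, 32, 37, 27]
Validate using subtree bounds (lo, hi): at each node, require lo < value < hi,
then recurse left with hi=value and right with lo=value.
Preorder trace (stopping at first violation):
  at node 7 with bounds (-inf, +inf): OK
  at node 1 with bounds (-inf, 7): OK
  at node 38 with bounds (7, +inf): OK
  at node 17 with bounds (7, 38): OK
  at node 9 with bounds (7, 17): OK
  at node 34 with bounds (17, 38): OK
  at node 32 with bounds (17, 34): OK
  at node 27 with bounds (17, 32): OK
  at node 37 with bounds (34, 38): OK
  at node 44 with bounds (38, +inf): OK
No violation found at any node.
Result: Valid BST


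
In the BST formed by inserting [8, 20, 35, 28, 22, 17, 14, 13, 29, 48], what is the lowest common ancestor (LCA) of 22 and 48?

Tree insertion order: [8, 20, 35, 28, 22, 17, 14, 13, 29, 48]
Tree (level-order array): [8, None, 20, 17, 35, 14, None, 28, 48, 13, None, 22, 29]
In a BST, the LCA of p=22, q=48 is the first node v on the
root-to-leaf path with p <= v <= q (go left if both < v, right if both > v).
Walk from root:
  at 8: both 22 and 48 > 8, go right
  at 20: both 22 and 48 > 20, go right
  at 35: 22 <= 35 <= 48, this is the LCA
LCA = 35


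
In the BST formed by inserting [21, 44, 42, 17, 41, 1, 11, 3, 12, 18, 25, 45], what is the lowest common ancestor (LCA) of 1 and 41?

Tree insertion order: [21, 44, 42, 17, 41, 1, 11, 3, 12, 18, 25, 45]
Tree (level-order array): [21, 17, 44, 1, 18, 42, 45, None, 11, None, None, 41, None, None, None, 3, 12, 25]
In a BST, the LCA of p=1, q=41 is the first node v on the
root-to-leaf path with p <= v <= q (go left if both < v, right if both > v).
Walk from root:
  at 21: 1 <= 21 <= 41, this is the LCA
LCA = 21


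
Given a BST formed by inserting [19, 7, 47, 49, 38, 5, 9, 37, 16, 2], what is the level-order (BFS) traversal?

Tree insertion order: [19, 7, 47, 49, 38, 5, 9, 37, 16, 2]
Tree (level-order array): [19, 7, 47, 5, 9, 38, 49, 2, None, None, 16, 37]
BFS from the root, enqueuing left then right child of each popped node:
  queue [19] -> pop 19, enqueue [7, 47], visited so far: [19]
  queue [7, 47] -> pop 7, enqueue [5, 9], visited so far: [19, 7]
  queue [47, 5, 9] -> pop 47, enqueue [38, 49], visited so far: [19, 7, 47]
  queue [5, 9, 38, 49] -> pop 5, enqueue [2], visited so far: [19, 7, 47, 5]
  queue [9, 38, 49, 2] -> pop 9, enqueue [16], visited so far: [19, 7, 47, 5, 9]
  queue [38, 49, 2, 16] -> pop 38, enqueue [37], visited so far: [19, 7, 47, 5, 9, 38]
  queue [49, 2, 16, 37] -> pop 49, enqueue [none], visited so far: [19, 7, 47, 5, 9, 38, 49]
  queue [2, 16, 37] -> pop 2, enqueue [none], visited so far: [19, 7, 47, 5, 9, 38, 49, 2]
  queue [16, 37] -> pop 16, enqueue [none], visited so far: [19, 7, 47, 5, 9, 38, 49, 2, 16]
  queue [37] -> pop 37, enqueue [none], visited so far: [19, 7, 47, 5, 9, 38, 49, 2, 16, 37]
Result: [19, 7, 47, 5, 9, 38, 49, 2, 16, 37]


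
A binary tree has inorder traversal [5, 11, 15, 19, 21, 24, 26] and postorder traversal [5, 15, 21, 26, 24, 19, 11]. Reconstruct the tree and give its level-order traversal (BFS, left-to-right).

Inorder:   [5, 11, 15, 19, 21, 24, 26]
Postorder: [5, 15, 21, 26, 24, 19, 11]
Algorithm: postorder visits root last, so walk postorder right-to-left;
each value is the root of the current inorder slice — split it at that
value, recurse on the right subtree first, then the left.
Recursive splits:
  root=11; inorder splits into left=[5], right=[15, 19, 21, 24, 26]
  root=19; inorder splits into left=[15], right=[21, 24, 26]
  root=24; inorder splits into left=[21], right=[26]
  root=26; inorder splits into left=[], right=[]
  root=21; inorder splits into left=[], right=[]
  root=15; inorder splits into left=[], right=[]
  root=5; inorder splits into left=[], right=[]
Reconstructed level-order: [11, 5, 19, 15, 24, 21, 26]


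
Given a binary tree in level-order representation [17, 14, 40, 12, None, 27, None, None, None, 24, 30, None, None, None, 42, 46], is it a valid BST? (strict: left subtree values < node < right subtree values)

Level-order array: [17, 14, 40, 12, None, 27, None, None, None, 24, 30, None, None, None, 42, 46]
Validate using subtree bounds (lo, hi): at each node, require lo < value < hi,
then recurse left with hi=value and right with lo=value.
Preorder trace (stopping at first violation):
  at node 17 with bounds (-inf, +inf): OK
  at node 14 with bounds (-inf, 17): OK
  at node 12 with bounds (-inf, 14): OK
  at node 40 with bounds (17, +inf): OK
  at node 27 with bounds (17, 40): OK
  at node 24 with bounds (17, 27): OK
  at node 30 with bounds (27, 40): OK
  at node 42 with bounds (30, 40): VIOLATION
Node 42 violates its bound: not (30 < 42 < 40).
Result: Not a valid BST


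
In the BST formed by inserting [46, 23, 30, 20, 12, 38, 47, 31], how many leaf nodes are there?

Tree built from: [46, 23, 30, 20, 12, 38, 47, 31]
Tree (level-order array): [46, 23, 47, 20, 30, None, None, 12, None, None, 38, None, None, 31]
Rule: A leaf has 0 children.
Per-node child counts:
  node 46: 2 child(ren)
  node 23: 2 child(ren)
  node 20: 1 child(ren)
  node 12: 0 child(ren)
  node 30: 1 child(ren)
  node 38: 1 child(ren)
  node 31: 0 child(ren)
  node 47: 0 child(ren)
Matching nodes: [12, 31, 47]
Count of leaf nodes: 3


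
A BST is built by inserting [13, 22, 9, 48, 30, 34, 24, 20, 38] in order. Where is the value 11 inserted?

Starting tree (level order): [13, 9, 22, None, None, 20, 48, None, None, 30, None, 24, 34, None, None, None, 38]
Insertion path: 13 -> 9
Result: insert 11 as right child of 9
Final tree (level order): [13, 9, 22, None, 11, 20, 48, None, None, None, None, 30, None, 24, 34, None, None, None, 38]


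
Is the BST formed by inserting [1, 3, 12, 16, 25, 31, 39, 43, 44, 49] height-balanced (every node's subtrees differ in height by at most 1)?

Tree (level-order array): [1, None, 3, None, 12, None, 16, None, 25, None, 31, None, 39, None, 43, None, 44, None, 49]
Definition: a tree is height-balanced if, at every node, |h(left) - h(right)| <= 1 (empty subtree has height -1).
Bottom-up per-node check:
  node 49: h_left=-1, h_right=-1, diff=0 [OK], height=0
  node 44: h_left=-1, h_right=0, diff=1 [OK], height=1
  node 43: h_left=-1, h_right=1, diff=2 [FAIL (|-1-1|=2 > 1)], height=2
  node 39: h_left=-1, h_right=2, diff=3 [FAIL (|-1-2|=3 > 1)], height=3
  node 31: h_left=-1, h_right=3, diff=4 [FAIL (|-1-3|=4 > 1)], height=4
  node 25: h_left=-1, h_right=4, diff=5 [FAIL (|-1-4|=5 > 1)], height=5
  node 16: h_left=-1, h_right=5, diff=6 [FAIL (|-1-5|=6 > 1)], height=6
  node 12: h_left=-1, h_right=6, diff=7 [FAIL (|-1-6|=7 > 1)], height=7
  node 3: h_left=-1, h_right=7, diff=8 [FAIL (|-1-7|=8 > 1)], height=8
  node 1: h_left=-1, h_right=8, diff=9 [FAIL (|-1-8|=9 > 1)], height=9
Node 43 violates the condition: |-1 - 1| = 2 > 1.
Result: Not balanced


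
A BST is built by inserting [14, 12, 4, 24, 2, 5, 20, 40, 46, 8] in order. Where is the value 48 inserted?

Starting tree (level order): [14, 12, 24, 4, None, 20, 40, 2, 5, None, None, None, 46, None, None, None, 8]
Insertion path: 14 -> 24 -> 40 -> 46
Result: insert 48 as right child of 46
Final tree (level order): [14, 12, 24, 4, None, 20, 40, 2, 5, None, None, None, 46, None, None, None, 8, None, 48]


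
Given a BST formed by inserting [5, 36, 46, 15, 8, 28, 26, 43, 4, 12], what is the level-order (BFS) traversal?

Tree insertion order: [5, 36, 46, 15, 8, 28, 26, 43, 4, 12]
Tree (level-order array): [5, 4, 36, None, None, 15, 46, 8, 28, 43, None, None, 12, 26]
BFS from the root, enqueuing left then right child of each popped node:
  queue [5] -> pop 5, enqueue [4, 36], visited so far: [5]
  queue [4, 36] -> pop 4, enqueue [none], visited so far: [5, 4]
  queue [36] -> pop 36, enqueue [15, 46], visited so far: [5, 4, 36]
  queue [15, 46] -> pop 15, enqueue [8, 28], visited so far: [5, 4, 36, 15]
  queue [46, 8, 28] -> pop 46, enqueue [43], visited so far: [5, 4, 36, 15, 46]
  queue [8, 28, 43] -> pop 8, enqueue [12], visited so far: [5, 4, 36, 15, 46, 8]
  queue [28, 43, 12] -> pop 28, enqueue [26], visited so far: [5, 4, 36, 15, 46, 8, 28]
  queue [43, 12, 26] -> pop 43, enqueue [none], visited so far: [5, 4, 36, 15, 46, 8, 28, 43]
  queue [12, 26] -> pop 12, enqueue [none], visited so far: [5, 4, 36, 15, 46, 8, 28, 43, 12]
  queue [26] -> pop 26, enqueue [none], visited so far: [5, 4, 36, 15, 46, 8, 28, 43, 12, 26]
Result: [5, 4, 36, 15, 46, 8, 28, 43, 12, 26]


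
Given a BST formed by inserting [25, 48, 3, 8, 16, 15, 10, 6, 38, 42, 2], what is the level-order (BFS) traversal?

Tree insertion order: [25, 48, 3, 8, 16, 15, 10, 6, 38, 42, 2]
Tree (level-order array): [25, 3, 48, 2, 8, 38, None, None, None, 6, 16, None, 42, None, None, 15, None, None, None, 10]
BFS from the root, enqueuing left then right child of each popped node:
  queue [25] -> pop 25, enqueue [3, 48], visited so far: [25]
  queue [3, 48] -> pop 3, enqueue [2, 8], visited so far: [25, 3]
  queue [48, 2, 8] -> pop 48, enqueue [38], visited so far: [25, 3, 48]
  queue [2, 8, 38] -> pop 2, enqueue [none], visited so far: [25, 3, 48, 2]
  queue [8, 38] -> pop 8, enqueue [6, 16], visited so far: [25, 3, 48, 2, 8]
  queue [38, 6, 16] -> pop 38, enqueue [42], visited so far: [25, 3, 48, 2, 8, 38]
  queue [6, 16, 42] -> pop 6, enqueue [none], visited so far: [25, 3, 48, 2, 8, 38, 6]
  queue [16, 42] -> pop 16, enqueue [15], visited so far: [25, 3, 48, 2, 8, 38, 6, 16]
  queue [42, 15] -> pop 42, enqueue [none], visited so far: [25, 3, 48, 2, 8, 38, 6, 16, 42]
  queue [15] -> pop 15, enqueue [10], visited so far: [25, 3, 48, 2, 8, 38, 6, 16, 42, 15]
  queue [10] -> pop 10, enqueue [none], visited so far: [25, 3, 48, 2, 8, 38, 6, 16, 42, 15, 10]
Result: [25, 3, 48, 2, 8, 38, 6, 16, 42, 15, 10]


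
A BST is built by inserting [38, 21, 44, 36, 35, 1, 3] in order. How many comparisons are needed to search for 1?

Search path for 1: 38 -> 21 -> 1
Found: True
Comparisons: 3


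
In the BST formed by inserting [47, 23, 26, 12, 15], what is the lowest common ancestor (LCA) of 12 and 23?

Tree insertion order: [47, 23, 26, 12, 15]
Tree (level-order array): [47, 23, None, 12, 26, None, 15]
In a BST, the LCA of p=12, q=23 is the first node v on the
root-to-leaf path with p <= v <= q (go left if both < v, right if both > v).
Walk from root:
  at 47: both 12 and 23 < 47, go left
  at 23: 12 <= 23 <= 23, this is the LCA
LCA = 23


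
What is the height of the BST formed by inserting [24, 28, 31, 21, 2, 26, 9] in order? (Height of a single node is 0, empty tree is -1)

Insertion order: [24, 28, 31, 21, 2, 26, 9]
Tree (level-order array): [24, 21, 28, 2, None, 26, 31, None, 9]
Compute height bottom-up (empty subtree = -1):
  height(9) = 1 + max(-1, -1) = 0
  height(2) = 1 + max(-1, 0) = 1
  height(21) = 1 + max(1, -1) = 2
  height(26) = 1 + max(-1, -1) = 0
  height(31) = 1 + max(-1, -1) = 0
  height(28) = 1 + max(0, 0) = 1
  height(24) = 1 + max(2, 1) = 3
Height = 3


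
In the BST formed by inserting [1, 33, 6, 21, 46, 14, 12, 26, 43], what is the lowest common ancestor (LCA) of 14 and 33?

Tree insertion order: [1, 33, 6, 21, 46, 14, 12, 26, 43]
Tree (level-order array): [1, None, 33, 6, 46, None, 21, 43, None, 14, 26, None, None, 12]
In a BST, the LCA of p=14, q=33 is the first node v on the
root-to-leaf path with p <= v <= q (go left if both < v, right if both > v).
Walk from root:
  at 1: both 14 and 33 > 1, go right
  at 33: 14 <= 33 <= 33, this is the LCA
LCA = 33


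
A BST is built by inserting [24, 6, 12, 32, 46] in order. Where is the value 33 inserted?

Starting tree (level order): [24, 6, 32, None, 12, None, 46]
Insertion path: 24 -> 32 -> 46
Result: insert 33 as left child of 46
Final tree (level order): [24, 6, 32, None, 12, None, 46, None, None, 33]


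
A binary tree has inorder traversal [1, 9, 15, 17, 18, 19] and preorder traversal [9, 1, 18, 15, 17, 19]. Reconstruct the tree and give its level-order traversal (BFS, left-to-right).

Inorder:  [1, 9, 15, 17, 18, 19]
Preorder: [9, 1, 18, 15, 17, 19]
Algorithm: preorder visits root first, so consume preorder in order;
for each root, split the current inorder slice at that value into
left-subtree inorder and right-subtree inorder, then recurse.
Recursive splits:
  root=9; inorder splits into left=[1], right=[15, 17, 18, 19]
  root=1; inorder splits into left=[], right=[]
  root=18; inorder splits into left=[15, 17], right=[19]
  root=15; inorder splits into left=[], right=[17]
  root=17; inorder splits into left=[], right=[]
  root=19; inorder splits into left=[], right=[]
Reconstructed level-order: [9, 1, 18, 15, 19, 17]


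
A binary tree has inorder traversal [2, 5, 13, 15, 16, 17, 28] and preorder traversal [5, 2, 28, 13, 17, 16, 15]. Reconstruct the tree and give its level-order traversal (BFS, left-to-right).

Inorder:  [2, 5, 13, 15, 16, 17, 28]
Preorder: [5, 2, 28, 13, 17, 16, 15]
Algorithm: preorder visits root first, so consume preorder in order;
for each root, split the current inorder slice at that value into
left-subtree inorder and right-subtree inorder, then recurse.
Recursive splits:
  root=5; inorder splits into left=[2], right=[13, 15, 16, 17, 28]
  root=2; inorder splits into left=[], right=[]
  root=28; inorder splits into left=[13, 15, 16, 17], right=[]
  root=13; inorder splits into left=[], right=[15, 16, 17]
  root=17; inorder splits into left=[15, 16], right=[]
  root=16; inorder splits into left=[15], right=[]
  root=15; inorder splits into left=[], right=[]
Reconstructed level-order: [5, 2, 28, 13, 17, 16, 15]


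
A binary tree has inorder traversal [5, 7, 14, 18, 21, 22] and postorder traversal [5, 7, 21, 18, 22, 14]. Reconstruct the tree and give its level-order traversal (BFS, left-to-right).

Inorder:   [5, 7, 14, 18, 21, 22]
Postorder: [5, 7, 21, 18, 22, 14]
Algorithm: postorder visits root last, so walk postorder right-to-left;
each value is the root of the current inorder slice — split it at that
value, recurse on the right subtree first, then the left.
Recursive splits:
  root=14; inorder splits into left=[5, 7], right=[18, 21, 22]
  root=22; inorder splits into left=[18, 21], right=[]
  root=18; inorder splits into left=[], right=[21]
  root=21; inorder splits into left=[], right=[]
  root=7; inorder splits into left=[5], right=[]
  root=5; inorder splits into left=[], right=[]
Reconstructed level-order: [14, 7, 22, 5, 18, 21]


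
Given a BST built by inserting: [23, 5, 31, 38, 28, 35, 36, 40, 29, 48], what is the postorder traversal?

Tree insertion order: [23, 5, 31, 38, 28, 35, 36, 40, 29, 48]
Tree (level-order array): [23, 5, 31, None, None, 28, 38, None, 29, 35, 40, None, None, None, 36, None, 48]
Postorder traversal: [5, 29, 28, 36, 35, 48, 40, 38, 31, 23]


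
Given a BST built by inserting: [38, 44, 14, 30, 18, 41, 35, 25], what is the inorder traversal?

Tree insertion order: [38, 44, 14, 30, 18, 41, 35, 25]
Tree (level-order array): [38, 14, 44, None, 30, 41, None, 18, 35, None, None, None, 25]
Inorder traversal: [14, 18, 25, 30, 35, 38, 41, 44]


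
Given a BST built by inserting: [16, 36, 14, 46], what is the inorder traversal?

Tree insertion order: [16, 36, 14, 46]
Tree (level-order array): [16, 14, 36, None, None, None, 46]
Inorder traversal: [14, 16, 36, 46]


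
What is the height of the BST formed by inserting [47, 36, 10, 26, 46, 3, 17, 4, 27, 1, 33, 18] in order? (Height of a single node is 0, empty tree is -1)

Insertion order: [47, 36, 10, 26, 46, 3, 17, 4, 27, 1, 33, 18]
Tree (level-order array): [47, 36, None, 10, 46, 3, 26, None, None, 1, 4, 17, 27, None, None, None, None, None, 18, None, 33]
Compute height bottom-up (empty subtree = -1):
  height(1) = 1 + max(-1, -1) = 0
  height(4) = 1 + max(-1, -1) = 0
  height(3) = 1 + max(0, 0) = 1
  height(18) = 1 + max(-1, -1) = 0
  height(17) = 1 + max(-1, 0) = 1
  height(33) = 1 + max(-1, -1) = 0
  height(27) = 1 + max(-1, 0) = 1
  height(26) = 1 + max(1, 1) = 2
  height(10) = 1 + max(1, 2) = 3
  height(46) = 1 + max(-1, -1) = 0
  height(36) = 1 + max(3, 0) = 4
  height(47) = 1 + max(4, -1) = 5
Height = 5


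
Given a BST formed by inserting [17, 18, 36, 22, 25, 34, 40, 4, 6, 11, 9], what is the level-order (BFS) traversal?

Tree insertion order: [17, 18, 36, 22, 25, 34, 40, 4, 6, 11, 9]
Tree (level-order array): [17, 4, 18, None, 6, None, 36, None, 11, 22, 40, 9, None, None, 25, None, None, None, None, None, 34]
BFS from the root, enqueuing left then right child of each popped node:
  queue [17] -> pop 17, enqueue [4, 18], visited so far: [17]
  queue [4, 18] -> pop 4, enqueue [6], visited so far: [17, 4]
  queue [18, 6] -> pop 18, enqueue [36], visited so far: [17, 4, 18]
  queue [6, 36] -> pop 6, enqueue [11], visited so far: [17, 4, 18, 6]
  queue [36, 11] -> pop 36, enqueue [22, 40], visited so far: [17, 4, 18, 6, 36]
  queue [11, 22, 40] -> pop 11, enqueue [9], visited so far: [17, 4, 18, 6, 36, 11]
  queue [22, 40, 9] -> pop 22, enqueue [25], visited so far: [17, 4, 18, 6, 36, 11, 22]
  queue [40, 9, 25] -> pop 40, enqueue [none], visited so far: [17, 4, 18, 6, 36, 11, 22, 40]
  queue [9, 25] -> pop 9, enqueue [none], visited so far: [17, 4, 18, 6, 36, 11, 22, 40, 9]
  queue [25] -> pop 25, enqueue [34], visited so far: [17, 4, 18, 6, 36, 11, 22, 40, 9, 25]
  queue [34] -> pop 34, enqueue [none], visited so far: [17, 4, 18, 6, 36, 11, 22, 40, 9, 25, 34]
Result: [17, 4, 18, 6, 36, 11, 22, 40, 9, 25, 34]


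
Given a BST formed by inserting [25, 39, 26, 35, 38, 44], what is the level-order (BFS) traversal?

Tree insertion order: [25, 39, 26, 35, 38, 44]
Tree (level-order array): [25, None, 39, 26, 44, None, 35, None, None, None, 38]
BFS from the root, enqueuing left then right child of each popped node:
  queue [25] -> pop 25, enqueue [39], visited so far: [25]
  queue [39] -> pop 39, enqueue [26, 44], visited so far: [25, 39]
  queue [26, 44] -> pop 26, enqueue [35], visited so far: [25, 39, 26]
  queue [44, 35] -> pop 44, enqueue [none], visited so far: [25, 39, 26, 44]
  queue [35] -> pop 35, enqueue [38], visited so far: [25, 39, 26, 44, 35]
  queue [38] -> pop 38, enqueue [none], visited so far: [25, 39, 26, 44, 35, 38]
Result: [25, 39, 26, 44, 35, 38]
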